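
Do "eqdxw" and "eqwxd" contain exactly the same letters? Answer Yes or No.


String 1: 'eqdxw' -> sorted: 'deqwx'
String 2: 'eqwxd' -> sorted: 'deqwx'
Compare sorted forms: 'deqwx' == 'deqwx'
Anagram: Yes


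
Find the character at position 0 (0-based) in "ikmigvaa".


Input string: 'ikmigvaa'
Operation: get character at index 0
Index mapping: s[0]='i'
Result: 'i'


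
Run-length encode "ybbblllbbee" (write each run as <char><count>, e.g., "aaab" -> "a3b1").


Input: 'ybbblllbbee'
Operation: identify consecutive runs
Runs: 'y' -> y1, 'bbb' -> b3, 'lll' -> l3, 'bb' -> b2, 'ee' -> e2
Encoded: y1b3l3b2e2


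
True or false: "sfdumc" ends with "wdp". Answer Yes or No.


Input string: 'sfdumc'
Suffix to check: 'wdp'
Last 3 characters of input: 'umc'
Match: False
Result: No


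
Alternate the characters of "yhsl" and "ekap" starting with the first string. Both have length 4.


String 1: 'yhsl'
String 2: 'ekap'
Operation: alternate characters
Pairs: 'y'+'e', 'h'+'k', 's'+'a', 'l'+'p'
Result: yehksalp


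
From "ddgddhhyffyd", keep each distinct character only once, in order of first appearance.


Input: 'ddgddhhyffyd'
Operation: keep first occurrence of each character
Scan: s[0]='d' new -> keep; s[1]='d' seen -> skip; s[2]='g' new -> keep; s[3]='d' seen -> skip; s[4]='d' seen -> skip; s[5]='h' new -> keep; s[6]='h' seen -> skip; s[7]='y' new -> keep; s[8]='f' new -> keep; s[9]='f' seen -> skip; s[10]='y' seen -> skip; s[11]='d' seen -> skip
Result: dghyf


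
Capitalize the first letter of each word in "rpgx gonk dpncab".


Input string: 'rpgx gonk dpncab'
Operation: capitalize first letter of each word
Word transformations: 'rpgx'->'Rpgx', 'gonk'->'Gonk', 'dpncab'->'Dpncab'
Result: Rpgx Gonk Dpncab


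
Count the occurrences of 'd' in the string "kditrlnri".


Input string: 'kditrlnri'
Target character: 'd'
Scan each position: s[1]='d'
Matches found at indices: 1
Total: 1


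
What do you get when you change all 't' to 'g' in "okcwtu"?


Input string: 'okcwtu'
Operation: replace 't' with 'g'
Positions of 't': 4
After replacement: okcwgu


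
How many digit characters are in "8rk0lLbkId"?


Input string: '8rk0lLbkId'
Operation: count digit characters (0-9)
Scan: '8'(digit), 'r', 'k', '0'(digit), 'l', 'L', 'b', 'k', 'I', 'd'
Digits found: 2
Result: 2


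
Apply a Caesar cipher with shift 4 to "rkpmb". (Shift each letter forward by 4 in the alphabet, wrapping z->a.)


Input: 'rkpmb', shift = 4
Operation: for each letter, (position + 4) mod 26
Mapping: 'r'(17+4=21)->'v', 'k'(10+4=14)->'o', 'p'(15+4=19)->'t', 'm'(12+4=16)->'q', 'b'(1+4=5)->'f'
Result: votqf


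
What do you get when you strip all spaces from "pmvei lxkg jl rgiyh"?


Input string: 'pmvei lxkg jl rgiyh'
Operation: remove all spaces
Words: 'pmvei', 'lxkg', 'jl', 'rgiyh'
Join without spaces: pmveilxkgjlrgiyh


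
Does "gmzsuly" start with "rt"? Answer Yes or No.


Input string: 'gmzsuly'
Prefix to check: 'rt'
First 2 characters of input: 'gm'
Match: False
Result: No


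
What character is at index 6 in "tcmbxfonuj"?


Input string: 'tcmbxfonuj'
Operation: get character at index 6
Index mapping: s[0]='t', s[1]='c', s[2]='m', s[3]='b', s[4]='x', s[5]='f', s[6]='o'
Result: 'o'


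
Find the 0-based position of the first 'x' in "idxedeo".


Input string: 'idxedeo'
Target: 'x'
Scanning left to right: s[0]='i', s[1]='d', s[2]='x'
First match at index: 2


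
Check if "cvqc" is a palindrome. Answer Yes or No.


Input string: 'cvqc'
Reversed: 'cqvc'
Compare pairs: s[0]='c' vs s[3]='c' (match), s[1]='v' vs s[2]='q' (mismatch)
Palindrome: No


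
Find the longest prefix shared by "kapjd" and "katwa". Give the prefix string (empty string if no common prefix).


String 1: 'kapjd'
String 2: 'katwa'
Compare position by position:
pos 0: 'k' vs 'k' match
pos 1: 'a' vs 'a' match
pos 2: 'p' vs 't' differ -> stop
Longest common prefix: "ka" (length 2)


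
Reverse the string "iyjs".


Input string: 'iyjs'
Operation: reverse character order
Original order: 'i' -> 'y' -> 'j' -> 's'
Reversed order: 's' -> 'j' -> 'y' -> 'i'
Result: sjyi


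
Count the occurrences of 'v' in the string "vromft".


Input string: 'vromft'
Target character: 'v'
Scan each position: s[0]='v'
Matches found at indices: 0
Total: 1


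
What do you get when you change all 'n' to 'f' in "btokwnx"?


Input string: 'btokwnx'
Operation: replace 'n' with 'f'
Positions of 'n': 5
After replacement: btokwfx


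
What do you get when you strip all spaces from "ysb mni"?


Input string: 'ysb mni'
Operation: remove all spaces
Words: 'ysb', 'mni'
Join without spaces: ysbmni


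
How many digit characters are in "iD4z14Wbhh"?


Input string: 'iD4z14Wbhh'
Operation: count digit characters (0-9)
Scan: 'i', 'D', '4'(digit), 'z', '1'(digit), '4'(digit), 'W', 'b', 'h', 'h'
Digits found: 3
Result: 3


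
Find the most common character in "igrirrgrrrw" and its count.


Input: 'igrirrgrrrw'
Operation: tally each character
Counts: 'g':2, 'i':2, 'r':6, 'w':1
Maximum: 'r' appears 6 times


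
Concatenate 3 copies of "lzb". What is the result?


Input string: 'lzb'
Operation: repeat 3 times
Concatenation: 'lzb' + 'lzb' + 'lzb'
Result: lzblzblzb


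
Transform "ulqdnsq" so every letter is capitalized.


Input string: 'ulqdnsq'
Operation: convert each letter to uppercase
Mapping: 'u'->'U', 'l'->'L', 'q'->'Q', 'd'->'D', 'n'->'N', 's'->'S', 'q'->'Q'
Result: ULQDNSQ


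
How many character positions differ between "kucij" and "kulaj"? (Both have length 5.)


String 1: 'kucij'
String 2: 'kulaj'
Compare each position: pos 0: 'k'=='k', pos 1: 'u'=='u', pos 2: 'c'!='l', pos 3: 'i'!='a', pos 4: 'j'=='j'
Differing positions: 2
Hamming distance: 2


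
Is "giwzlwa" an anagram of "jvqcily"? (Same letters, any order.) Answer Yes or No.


String 1: 'jvqcily' -> sorted: 'cijlqvy'
String 2: 'giwzlwa' -> sorted: 'agilwwz'
Compare sorted forms: 'cijlqvy' != 'agilwwz'
Anagram: No


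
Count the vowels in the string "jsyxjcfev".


Input string: 'jsyxjcfev'
Operation: count vowels (a, e, i, o, u)
Scan: s[0]='j', s[1]='s', s[2]='y', s[3]='x', s[4]='j', s[5]='c', s[6]='f', s[7]='e' (vowel), s[8]='v'
Vowels found: 1
Result: 1


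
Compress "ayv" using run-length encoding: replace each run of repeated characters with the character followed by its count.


Input: 'ayv'
Operation: identify consecutive runs
Runs: 'a' -> a1, 'y' -> y1, 'v' -> v1
Encoded: a1y1v1


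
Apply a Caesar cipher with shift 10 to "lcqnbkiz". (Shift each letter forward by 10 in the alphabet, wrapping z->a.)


Input: 'lcqnbkiz', shift = 10
Operation: for each letter, (position + 10) mod 26
Mapping: 'l'(11+10=21)->'v', 'c'(2+10=12)->'m', 'q'(16+10=26, 26 mod 26=0)->'a', 'n'(13+10=23)->'x', 'b'(1+10=11)->'l', 'k'(10+10=20)->'u', 'i'(8+10=18)->'s', 'z'(25+10=35, 35 mod 26=9)->'j'
Result: vmaxlusj


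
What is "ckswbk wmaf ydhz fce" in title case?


Input string: 'ckswbk wmaf ydhz fce'
Operation: capitalize first letter of each word
Word transformations: 'ckswbk'->'Ckswbk', 'wmaf'->'Wmaf', 'ydhz'->'Ydhz', 'fce'->'Fce'
Result: Ckswbk Wmaf Ydhz Fce


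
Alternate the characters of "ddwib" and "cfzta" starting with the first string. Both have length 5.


String 1: 'ddwib'
String 2: 'cfzta'
Operation: alternate characters
Pairs: 'd'+'c', 'd'+'f', 'w'+'z', 'i'+'t', 'b'+'a'
Result: dcdfwzitba


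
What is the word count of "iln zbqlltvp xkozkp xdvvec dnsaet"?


Input string: 'iln zbqlltvp xkozkp xdvvec dnsaet'
Operation: split by spaces
Words found: 'iln', 'zbqlltvp', 'xkozkp', 'xdvvec', 'dnsaet'
Word count: 5


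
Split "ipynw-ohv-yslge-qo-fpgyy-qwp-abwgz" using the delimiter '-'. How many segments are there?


Input string: 'ipynw-ohv-yslge-qo-fpgyy-qwp-abwgz'
Delimiter: '-'
Split result: 'ipynw', 'ohv', 'yslge', 'qo', 'fpgyy', 'qwp', 'abwgz'
Number of parts: 7


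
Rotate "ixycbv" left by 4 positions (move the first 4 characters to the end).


Input: 'ixycbv', shift = 4
Operation: split at index 4 and swap parts
Front part s[0:4] = 'ixyc'
Back part s[4:] = 'bv'
Rotated = back + front = 'bv' + 'ixyc'
Result: bvixyc


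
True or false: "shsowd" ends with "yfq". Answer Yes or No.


Input string: 'shsowd'
Suffix to check: 'yfq'
Last 3 characters of input: 'owd'
Match: False
Result: No


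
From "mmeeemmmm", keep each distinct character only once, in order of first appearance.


Input: 'mmeeemmmm'
Operation: keep first occurrence of each character
Scan: s[0]='m' new -> keep; s[1]='m' seen -> skip; s[2]='e' new -> keep; s[3]='e' seen -> skip; s[4]='e' seen -> skip; s[5]='m' seen -> skip; s[6]='m' seen -> skip; s[7]='m' seen -> skip; s[8]='m' seen -> skip
Result: me


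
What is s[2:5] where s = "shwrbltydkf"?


Input string: 'shwrbltydkf'
Operation: slice [2:5]
Extract characters: s[2]='w', s[3]='r', s[4]='b'
Result: wrb


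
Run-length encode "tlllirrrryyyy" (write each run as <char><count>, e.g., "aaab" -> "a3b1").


Input: 'tlllirrrryyyy'
Operation: identify consecutive runs
Runs: 't' -> t1, 'lll' -> l3, 'i' -> i1, 'rrrr' -> r4, 'yyyy' -> y4
Encoded: t1l3i1r4y4


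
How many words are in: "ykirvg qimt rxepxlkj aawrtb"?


Input string: 'ykirvg qimt rxepxlkj aawrtb'
Operation: split by spaces
Words found: 'ykirvg', 'qimt', 'rxepxlkj', 'aawrtb'
Word count: 4


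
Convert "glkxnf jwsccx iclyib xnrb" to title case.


Input string: 'glkxnf jwsccx iclyib xnrb'
Operation: capitalize first letter of each word
Word transformations: 'glkxnf'->'Glkxnf', 'jwsccx'->'Jwsccx', 'iclyib'->'Iclyib', 'xnrb'->'Xnrb'
Result: Glkxnf Jwsccx Iclyib Xnrb


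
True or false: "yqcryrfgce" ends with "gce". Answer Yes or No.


Input string: 'yqcryrfgce'
Suffix to check: 'gce'
Last 3 characters of input: 'gce'
Match: True
Result: Yes


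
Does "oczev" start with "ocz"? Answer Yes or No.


Input string: 'oczev'
Prefix to check: 'ocz'
First 3 characters of input: 'ocz'
Match: True
Result: Yes


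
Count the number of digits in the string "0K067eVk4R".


Input string: '0K067eVk4R'
Operation: count digit characters (0-9)
Scan: '0'(digit), 'K', '0'(digit), '6'(digit), '7'(digit), 'e', 'V', 'k', '4'(digit), 'R'
Digits found: 5
Result: 5


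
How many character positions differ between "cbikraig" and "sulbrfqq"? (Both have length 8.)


String 1: 'cbikraig'
String 2: 'sulbrfqq'
Compare each position: pos 0: 'c'!='s', pos 1: 'b'!='u', pos 2: 'i'!='l', pos 3: 'k'!='b', pos 4: 'r'=='r', pos 5: 'a'!='f', pos 6: 'i'!='q', pos 7: 'g'!='q'
Differing positions: 7
Hamming distance: 7


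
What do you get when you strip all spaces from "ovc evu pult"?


Input string: 'ovc evu pult'
Operation: remove all spaces
Words: 'ovc', 'evu', 'pult'
Join without spaces: ovcevupult


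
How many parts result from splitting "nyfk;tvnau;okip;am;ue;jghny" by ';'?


Input string: 'nyfk;tvnau;okip;am;ue;jghny'
Delimiter: ';'
Split result: 'nyfk', 'tvnau', 'okip', 'am', 'ue', 'jghny'
Number of parts: 6


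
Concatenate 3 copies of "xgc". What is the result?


Input string: 'xgc'
Operation: repeat 3 times
Concatenation: 'xgc' + 'xgc' + 'xgc'
Result: xgcxgcxgc


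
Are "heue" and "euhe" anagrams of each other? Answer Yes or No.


String 1: 'heue' -> sorted: 'eehu'
String 2: 'euhe' -> sorted: 'eehu'
Compare sorted forms: 'eehu' == 'eehu'
Anagram: Yes


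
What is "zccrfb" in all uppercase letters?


Input string: 'zccrfb'
Operation: convert each letter to uppercase
Mapping: 'z'->'Z', 'c'->'C', 'c'->'C', 'r'->'R', 'f'->'F', 'b'->'B'
Result: ZCCRFB


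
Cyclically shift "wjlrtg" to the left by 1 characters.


Input: 'wjlrtg', shift = 1
Operation: split at index 1 and swap parts
Front part s[0:1] = 'w'
Back part s[1:] = 'jlrtg'
Rotated = back + front = 'jlrtg' + 'w'
Result: jlrtgw


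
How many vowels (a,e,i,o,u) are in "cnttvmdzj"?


Input string: 'cnttvmdzj'
Operation: count vowels (a, e, i, o, u)
Scan: s[0]='c', s[1]='n', s[2]='t', s[3]='t', s[4]='v', s[5]='m', s[6]='d', s[7]='z', s[8]='j'
Vowels found: 0
Result: 0


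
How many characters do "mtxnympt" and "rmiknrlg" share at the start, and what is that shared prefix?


String 1: 'mtxnympt'
String 2: 'rmiknrlg'
Compare position by position:
pos 0: 'm' vs 'r' differ -> stop
Longest common prefix: "" (length 0)


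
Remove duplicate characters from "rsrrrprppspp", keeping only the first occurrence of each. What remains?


Input: 'rsrrrprppspp'
Operation: keep first occurrence of each character
Scan: s[0]='r' new -> keep; s[1]='s' new -> keep; s[2]='r' seen -> skip; s[3]='r' seen -> skip; s[4]='r' seen -> skip; s[5]='p' new -> keep; s[6]='r' seen -> skip; s[7]='p' seen -> skip; s[8]='p' seen -> skip; s[9]='s' seen -> skip; s[10]='p' seen -> skip; s[11]='p' seen -> skip
Result: rsp


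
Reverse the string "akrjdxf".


Input string: 'akrjdxf'
Operation: reverse character order
Original order: 'a' -> 'k' -> 'r' -> 'j' -> 'd' -> 'x' -> 'f'
Reversed order: 'f' -> 'x' -> 'd' -> 'j' -> 'r' -> 'k' -> 'a'
Result: fxdjrka


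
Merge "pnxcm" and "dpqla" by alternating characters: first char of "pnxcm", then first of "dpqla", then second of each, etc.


String 1: 'pnxcm'
String 2: 'dpqla'
Operation: alternate characters
Pairs: 'p'+'d', 'n'+'p', 'x'+'q', 'c'+'l', 'm'+'a'
Result: pdnpxqclma


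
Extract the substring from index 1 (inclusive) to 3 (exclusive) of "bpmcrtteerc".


Input string: 'bpmcrtteerc'
Operation: slice [1:3]
Extract characters: s[1]='p', s[2]='m'
Result: pm


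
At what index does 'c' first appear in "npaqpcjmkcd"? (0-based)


Input string: 'npaqpcjmkcd'
Target: 'c'
Scanning left to right: s[0]='n', s[1]='p', s[2]='a', s[3]='q', s[4]='p', s[5]='c'
First match at index: 5


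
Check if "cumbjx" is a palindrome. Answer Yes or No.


Input string: 'cumbjx'
Reversed: 'xjbmuc'
Compare pairs: s[0]='c' vs s[5]='x' (mismatch), s[1]='u' vs s[4]='j' (mismatch), s[2]='m' vs s[3]='b' (mismatch)
Palindrome: No


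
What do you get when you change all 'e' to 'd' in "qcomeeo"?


Input string: 'qcomeeo'
Operation: replace 'e' with 'd'
Positions of 'e': 4, 5
After replacement: qcomddo


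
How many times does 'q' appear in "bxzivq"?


Input string: 'bxzivq'
Target character: 'q'
Scan each position: s[5]='q'
Matches found at indices: 5
Total: 1


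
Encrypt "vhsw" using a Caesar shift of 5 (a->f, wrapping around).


Input: 'vhsw', shift = 5
Operation: for each letter, (position + 5) mod 26
Mapping: 'v'(21+5=26, 26 mod 26=0)->'a', 'h'(7+5=12)->'m', 's'(18+5=23)->'x', 'w'(22+5=27, 27 mod 26=1)->'b'
Result: amxb


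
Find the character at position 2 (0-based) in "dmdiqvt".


Input string: 'dmdiqvt'
Operation: get character at index 2
Index mapping: s[0]='d', s[1]='m', s[2]='d'
Result: 'd'


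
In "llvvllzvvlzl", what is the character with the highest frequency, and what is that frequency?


Input: 'llvvllzvvlzl'
Operation: tally each character
Counts: 'l':6, 'v':4, 'z':2
Maximum: 'l' appears 6 times


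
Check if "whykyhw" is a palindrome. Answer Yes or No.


Input string: 'whykyhw'
Reversed: 'whykyhw'
Compare pairs: s[0]='w' vs s[6]='w' (match), s[1]='h' vs s[5]='h' (match), s[2]='y' vs s[4]='y' (match)
Palindrome: Yes


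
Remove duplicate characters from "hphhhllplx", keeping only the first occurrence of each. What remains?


Input: 'hphhhllplx'
Operation: keep first occurrence of each character
Scan: s[0]='h' new -> keep; s[1]='p' new -> keep; s[2]='h' seen -> skip; s[3]='h' seen -> skip; s[4]='h' seen -> skip; s[5]='l' new -> keep; s[6]='l' seen -> skip; s[7]='p' seen -> skip; s[8]='l' seen -> skip; s[9]='x' new -> keep
Result: hplx


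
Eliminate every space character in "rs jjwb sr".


Input string: 'rs jjwb sr'
Operation: remove all spaces
Words: 'rs', 'jjwb', 'sr'
Join without spaces: rsjjwbsr


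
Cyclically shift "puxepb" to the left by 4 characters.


Input: 'puxepb', shift = 4
Operation: split at index 4 and swap parts
Front part s[0:4] = 'puxe'
Back part s[4:] = 'pb'
Rotated = back + front = 'pb' + 'puxe'
Result: pbpuxe


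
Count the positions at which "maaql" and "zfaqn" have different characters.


String 1: 'maaql'
String 2: 'zfaqn'
Compare each position: pos 0: 'm'!='z', pos 1: 'a'!='f', pos 2: 'a'=='a', pos 3: 'q'=='q', pos 4: 'l'!='n'
Differing positions: 3
Hamming distance: 3


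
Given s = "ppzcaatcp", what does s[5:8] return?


Input string: 'ppzcaatcp'
Operation: slice [5:8]
Extract characters: s[5]='a', s[6]='t', s[7]='c'
Result: atc


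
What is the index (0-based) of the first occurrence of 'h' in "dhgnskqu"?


Input string: 'dhgnskqu'
Target: 'h'
Scanning left to right: s[0]='d', s[1]='h'
First match at index: 1


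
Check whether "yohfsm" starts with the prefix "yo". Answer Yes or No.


Input string: 'yohfsm'
Prefix to check: 'yo'
First 2 characters of input: 'yo'
Match: True
Result: Yes


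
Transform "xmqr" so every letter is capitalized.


Input string: 'xmqr'
Operation: convert each letter to uppercase
Mapping: 'x'->'X', 'm'->'M', 'q'->'Q', 'r'->'R'
Result: XMQR


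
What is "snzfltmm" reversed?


Input string: 'snzfltmm'
Operation: reverse character order
Original order: 's' -> 'n' -> 'z' -> 'f' -> 'l' -> 't' -> 'm' -> 'm'
Reversed order: 'm' -> 'm' -> 't' -> 'l' -> 'f' -> 'z' -> 'n' -> 's'
Result: mmtlfzns


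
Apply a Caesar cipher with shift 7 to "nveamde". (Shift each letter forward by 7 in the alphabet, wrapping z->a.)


Input: 'nveamde', shift = 7
Operation: for each letter, (position + 7) mod 26
Mapping: 'n'(13+7=20)->'u', 'v'(21+7=28, 28 mod 26=2)->'c', 'e'(4+7=11)->'l', 'a'(0+7=7)->'h', 'm'(12+7=19)->'t', 'd'(3+7=10)->'k', 'e'(4+7=11)->'l'
Result: uclhtkl


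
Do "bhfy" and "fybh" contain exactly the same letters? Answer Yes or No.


String 1: 'bhfy' -> sorted: 'bfhy'
String 2: 'fybh' -> sorted: 'bfhy'
Compare sorted forms: 'bfhy' == 'bfhy'
Anagram: Yes


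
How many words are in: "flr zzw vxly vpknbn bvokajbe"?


Input string: 'flr zzw vxly vpknbn bvokajbe'
Operation: split by spaces
Words found: 'flr', 'zzw', 'vxly', 'vpknbn', 'bvokajbe'
Word count: 5


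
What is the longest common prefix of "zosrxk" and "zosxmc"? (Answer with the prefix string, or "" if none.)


String 1: 'zosrxk'
String 2: 'zosxmc'
Compare position by position:
pos 0: 'z' vs 'z' match
pos 1: 'o' vs 'o' match
pos 2: 's' vs 's' match
pos 3: 'r' vs 'x' differ -> stop
Longest common prefix: "zos" (length 3)


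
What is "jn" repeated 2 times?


Input string: 'jn'
Operation: repeat 2 times
Concatenation: 'jn' + 'jn'
Result: jnjn


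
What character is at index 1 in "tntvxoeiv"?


Input string: 'tntvxoeiv'
Operation: get character at index 1
Index mapping: s[0]='t', s[1]='n'
Result: 'n'


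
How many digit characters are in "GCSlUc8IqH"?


Input string: 'GCSlUc8IqH'
Operation: count digit characters (0-9)
Scan: 'G', 'C', 'S', 'l', 'U', 'c', '8'(digit), 'I', 'q', 'H'
Digits found: 1
Result: 1


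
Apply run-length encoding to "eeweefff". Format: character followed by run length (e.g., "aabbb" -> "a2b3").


Input: 'eeweefff'
Operation: identify consecutive runs
Runs: 'ee' -> e2, 'w' -> w1, 'ee' -> e2, 'fff' -> f3
Encoded: e2w1e2f3


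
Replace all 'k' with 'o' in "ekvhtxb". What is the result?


Input string: 'ekvhtxb'
Operation: replace 'k' with 'o'
Positions of 'k': 1
After replacement: eovhtxb


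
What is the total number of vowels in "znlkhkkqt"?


Input string: 'znlkhkkqt'
Operation: count vowels (a, e, i, o, u)
Scan: s[0]='z', s[1]='n', s[2]='l', s[3]='k', s[4]='h', s[5]='k', s[6]='k', s[7]='q', s[8]='t'
Vowels found: 0
Result: 0


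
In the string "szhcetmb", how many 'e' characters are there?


Input string: 'szhcetmb'
Target character: 'e'
Scan each position: s[4]='e'
Matches found at indices: 4
Total: 1


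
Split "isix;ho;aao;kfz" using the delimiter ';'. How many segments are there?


Input string: 'isix;ho;aao;kfz'
Delimiter: ';'
Split result: 'isix', 'ho', 'aao', 'kfz'
Number of parts: 4


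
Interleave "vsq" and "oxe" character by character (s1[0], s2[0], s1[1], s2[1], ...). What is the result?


String 1: 'vsq'
String 2: 'oxe'
Operation: alternate characters
Pairs: 'v'+'o', 's'+'x', 'q'+'e'
Result: vosxqe


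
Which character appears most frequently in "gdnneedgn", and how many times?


Input: 'gdnneedgn'
Operation: tally each character
Counts: 'd':2, 'e':2, 'g':2, 'n':3
Maximum: 'n' appears 3 times


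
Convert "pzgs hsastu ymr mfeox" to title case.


Input string: 'pzgs hsastu ymr mfeox'
Operation: capitalize first letter of each word
Word transformations: 'pzgs'->'Pzgs', 'hsastu'->'Hsastu', 'ymr'->'Ymr', 'mfeox'->'Mfeox'
Result: Pzgs Hsastu Ymr Mfeox


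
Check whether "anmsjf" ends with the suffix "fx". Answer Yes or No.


Input string: 'anmsjf'
Suffix to check: 'fx'
Last 2 characters of input: 'jf'
Match: False
Result: No


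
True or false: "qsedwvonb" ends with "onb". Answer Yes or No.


Input string: 'qsedwvonb'
Suffix to check: 'onb'
Last 3 characters of input: 'onb'
Match: True
Result: Yes


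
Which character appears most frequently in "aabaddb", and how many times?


Input: 'aabaddb'
Operation: tally each character
Counts: 'a':3, 'b':2, 'd':2
Maximum: 'a' appears 3 times


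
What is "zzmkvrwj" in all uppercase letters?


Input string: 'zzmkvrwj'
Operation: convert each letter to uppercase
Mapping: 'z'->'Z', 'z'->'Z', 'm'->'M', 'k'->'K', 'v'->'V', 'r'->'R', 'w'->'W', 'j'->'J'
Result: ZZMKVRWJ


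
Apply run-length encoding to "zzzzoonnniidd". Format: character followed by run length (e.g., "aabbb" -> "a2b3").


Input: 'zzzzoonnniidd'
Operation: identify consecutive runs
Runs: 'zzzz' -> z4, 'oo' -> o2, 'nnn' -> n3, 'ii' -> i2, 'dd' -> d2
Encoded: z4o2n3i2d2


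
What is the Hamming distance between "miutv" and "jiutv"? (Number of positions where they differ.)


String 1: 'miutv'
String 2: 'jiutv'
Compare each position: pos 0: 'm'!='j', pos 1: 'i'=='i', pos 2: 'u'=='u', pos 3: 't'=='t', pos 4: 'v'=='v'
Differing positions: 1
Hamming distance: 1


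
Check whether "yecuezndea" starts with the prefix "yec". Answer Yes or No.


Input string: 'yecuezndea'
Prefix to check: 'yec'
First 3 characters of input: 'yec'
Match: True
Result: Yes


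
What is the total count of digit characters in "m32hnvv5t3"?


Input string: 'm32hnvv5t3'
Operation: count digit characters (0-9)
Scan: 'm', '3'(digit), '2'(digit), 'h', 'n', 'v', 'v', '5'(digit), 't', '3'(digit)
Digits found: 4
Result: 4


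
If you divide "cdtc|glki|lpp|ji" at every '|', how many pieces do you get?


Input string: 'cdtc|glki|lpp|ji'
Delimiter: '|'
Split result: 'cdtc', 'glki', 'lpp', 'ji'
Number of parts: 4


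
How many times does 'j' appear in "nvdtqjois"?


Input string: 'nvdtqjois'
Target character: 'j'
Scan each position: s[5]='j'
Matches found at indices: 5
Total: 1


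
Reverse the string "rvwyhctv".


Input string: 'rvwyhctv'
Operation: reverse character order
Original order: 'r' -> 'v' -> 'w' -> 'y' -> 'h' -> 'c' -> 't' -> 'v'
Reversed order: 'v' -> 't' -> 'c' -> 'h' -> 'y' -> 'w' -> 'v' -> 'r'
Result: vtchywvr


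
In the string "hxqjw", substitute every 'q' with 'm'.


Input string: 'hxqjw'
Operation: replace 'q' with 'm'
Positions of 'q': 2
After replacement: hxmjw


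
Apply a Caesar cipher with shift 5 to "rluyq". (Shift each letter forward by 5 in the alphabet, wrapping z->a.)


Input: 'rluyq', shift = 5
Operation: for each letter, (position + 5) mod 26
Mapping: 'r'(17+5=22)->'w', 'l'(11+5=16)->'q', 'u'(20+5=25)->'z', 'y'(24+5=29, 29 mod 26=3)->'d', 'q'(16+5=21)->'v'
Result: wqzdv


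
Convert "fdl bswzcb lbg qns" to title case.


Input string: 'fdl bswzcb lbg qns'
Operation: capitalize first letter of each word
Word transformations: 'fdl'->'Fdl', 'bswzcb'->'Bswzcb', 'lbg'->'Lbg', 'qns'->'Qns'
Result: Fdl Bswzcb Lbg Qns


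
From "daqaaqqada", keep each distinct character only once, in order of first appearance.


Input: 'daqaaqqada'
Operation: keep first occurrence of each character
Scan: s[0]='d' new -> keep; s[1]='a' new -> keep; s[2]='q' new -> keep; s[3]='a' seen -> skip; s[4]='a' seen -> skip; s[5]='q' seen -> skip; s[6]='q' seen -> skip; s[7]='a' seen -> skip; s[8]='d' seen -> skip; s[9]='a' seen -> skip
Result: daq


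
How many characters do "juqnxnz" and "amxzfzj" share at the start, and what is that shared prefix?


String 1: 'juqnxnz'
String 2: 'amxzfzj'
Compare position by position:
pos 0: 'j' vs 'a' differ -> stop
Longest common prefix: "" (length 0)


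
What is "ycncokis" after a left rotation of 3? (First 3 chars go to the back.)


Input: 'ycncokis', shift = 3
Operation: split at index 3 and swap parts
Front part s[0:3] = 'ycn'
Back part s[3:] = 'cokis'
Rotated = back + front = 'cokis' + 'ycn'
Result: cokisycn


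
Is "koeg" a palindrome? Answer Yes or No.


Input string: 'koeg'
Reversed: 'geok'
Compare pairs: s[0]='k' vs s[3]='g' (mismatch), s[1]='o' vs s[2]='e' (mismatch)
Palindrome: No


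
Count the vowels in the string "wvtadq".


Input string: 'wvtadq'
Operation: count vowels (a, e, i, o, u)
Scan: s[0]='w', s[1]='v', s[2]='t', s[3]='a' (vowel), s[4]='d', s[5]='q'
Vowels found: 1
Result: 1


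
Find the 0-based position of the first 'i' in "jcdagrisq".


Input string: 'jcdagrisq'
Target: 'i'
Scanning left to right: s[0]='j', s[1]='c', s[2]='d', s[3]='a', s[4]='g', s[5]='r', s[6]='i'
First match at index: 6


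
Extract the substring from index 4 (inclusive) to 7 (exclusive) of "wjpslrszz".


Input string: 'wjpslrszz'
Operation: slice [4:7]
Extract characters: s[4]='l', s[5]='r', s[6]='s'
Result: lrs


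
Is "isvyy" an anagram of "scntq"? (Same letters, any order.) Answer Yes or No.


String 1: 'scntq' -> sorted: 'cnqst'
String 2: 'isvyy' -> sorted: 'isvyy'
Compare sorted forms: 'cnqst' != 'isvyy'
Anagram: No


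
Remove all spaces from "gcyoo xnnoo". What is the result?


Input string: 'gcyoo xnnoo'
Operation: remove all spaces
Words: 'gcyoo', 'xnnoo'
Join without spaces: gcyooxnnoo


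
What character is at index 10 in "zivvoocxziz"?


Input string: 'zivvoocxziz'
Operation: get character at index 10
Index mapping: s[0]='z', s[1]='i', s[2]='v', s[3]='v', s[4]='o', s[5]='o', s[6]='c', s[7]='x', s[8]='z', s[9]='i', s[10]='z'
Result: 'z'


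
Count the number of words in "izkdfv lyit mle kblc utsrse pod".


Input string: 'izkdfv lyit mle kblc utsrse pod'
Operation: split by spaces
Words found: 'izkdfv', 'lyit', 'mle', 'kblc', 'utsrse', 'pod'
Word count: 6


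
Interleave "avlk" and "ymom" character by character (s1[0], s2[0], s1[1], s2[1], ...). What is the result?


String 1: 'avlk'
String 2: 'ymom'
Operation: alternate characters
Pairs: 'a'+'y', 'v'+'m', 'l'+'o', 'k'+'m'
Result: ayvmlokm


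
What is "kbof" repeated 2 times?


Input string: 'kbof'
Operation: repeat 2 times
Concatenation: 'kbof' + 'kbof'
Result: kbofkbof


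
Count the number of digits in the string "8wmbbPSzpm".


Input string: '8wmbbPSzpm'
Operation: count digit characters (0-9)
Scan: '8'(digit), 'w', 'm', 'b', 'b', 'P', 'S', 'z', 'p', 'm'
Digits found: 1
Result: 1


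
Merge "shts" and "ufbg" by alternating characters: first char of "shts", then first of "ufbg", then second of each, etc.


String 1: 'shts'
String 2: 'ufbg'
Operation: alternate characters
Pairs: 's'+'u', 'h'+'f', 't'+'b', 's'+'g'
Result: suhftbsg


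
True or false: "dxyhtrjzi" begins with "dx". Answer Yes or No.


Input string: 'dxyhtrjzi'
Prefix to check: 'dx'
First 2 characters of input: 'dx'
Match: True
Result: Yes


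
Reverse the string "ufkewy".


Input string: 'ufkewy'
Operation: reverse character order
Original order: 'u' -> 'f' -> 'k' -> 'e' -> 'w' -> 'y'
Reversed order: 'y' -> 'w' -> 'e' -> 'k' -> 'f' -> 'u'
Result: ywekfu


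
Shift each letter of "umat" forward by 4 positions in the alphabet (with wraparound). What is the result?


Input: 'umat', shift = 4
Operation: for each letter, (position + 4) mod 26
Mapping: 'u'(20+4=24)->'y', 'm'(12+4=16)->'q', 'a'(0+4=4)->'e', 't'(19+4=23)->'x'
Result: yqex


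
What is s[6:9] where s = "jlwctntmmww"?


Input string: 'jlwctntmmww'
Operation: slice [6:9]
Extract characters: s[6]='t', s[7]='m', s[8]='m'
Result: tmm


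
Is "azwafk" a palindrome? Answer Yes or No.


Input string: 'azwafk'
Reversed: 'kfawza'
Compare pairs: s[0]='a' vs s[5]='k' (mismatch), s[1]='z' vs s[4]='f' (mismatch), s[2]='w' vs s[3]='a' (mismatch)
Palindrome: No


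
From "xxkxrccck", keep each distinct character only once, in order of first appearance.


Input: 'xxkxrccck'
Operation: keep first occurrence of each character
Scan: s[0]='x' new -> keep; s[1]='x' seen -> skip; s[2]='k' new -> keep; s[3]='x' seen -> skip; s[4]='r' new -> keep; s[5]='c' new -> keep; s[6]='c' seen -> skip; s[7]='c' seen -> skip; s[8]='k' seen -> skip
Result: xkrc


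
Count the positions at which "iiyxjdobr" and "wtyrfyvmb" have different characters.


String 1: 'iiyxjdobr'
String 2: 'wtyrfyvmb'
Compare each position: pos 0: 'i'!='w', pos 1: 'i'!='t', pos 2: 'y'=='y', pos 3: 'x'!='r', pos 4: 'j'!='f', pos 5: 'd'!='y', pos 6: 'o'!='v', pos 7: 'b'!='m', pos 8: 'r'!='b'
Differing positions: 8
Hamming distance: 8


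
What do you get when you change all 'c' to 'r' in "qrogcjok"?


Input string: 'qrogcjok'
Operation: replace 'c' with 'r'
Positions of 'c': 4
After replacement: qrogrjok


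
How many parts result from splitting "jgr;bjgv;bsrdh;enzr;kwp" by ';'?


Input string: 'jgr;bjgv;bsrdh;enzr;kwp'
Delimiter: ';'
Split result: 'jgr', 'bjgv', 'bsrdh', 'enzr', 'kwp'
Number of parts: 5


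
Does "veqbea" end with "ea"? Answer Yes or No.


Input string: 'veqbea'
Suffix to check: 'ea'
Last 2 characters of input: 'ea'
Match: True
Result: Yes


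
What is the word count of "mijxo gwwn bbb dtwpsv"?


Input string: 'mijxo gwwn bbb dtwpsv'
Operation: split by spaces
Words found: 'mijxo', 'gwwn', 'bbb', 'dtwpsv'
Word count: 4


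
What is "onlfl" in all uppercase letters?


Input string: 'onlfl'
Operation: convert each letter to uppercase
Mapping: 'o'->'O', 'n'->'N', 'l'->'L', 'f'->'F', 'l'->'L'
Result: ONLFL


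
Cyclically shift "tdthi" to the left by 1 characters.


Input: 'tdthi', shift = 1
Operation: split at index 1 and swap parts
Front part s[0:1] = 't'
Back part s[1:] = 'dthi'
Rotated = back + front = 'dthi' + 't'
Result: dthit


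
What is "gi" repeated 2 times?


Input string: 'gi'
Operation: repeat 2 times
Concatenation: 'gi' + 'gi'
Result: gigi


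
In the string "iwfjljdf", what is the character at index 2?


Input string: 'iwfjljdf'
Operation: get character at index 2
Index mapping: s[0]='i', s[1]='w', s[2]='f'
Result: 'f'


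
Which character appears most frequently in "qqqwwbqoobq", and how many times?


Input: 'qqqwwbqoobq'
Operation: tally each character
Counts: 'b':2, 'o':2, 'q':5, 'w':2
Maximum: 'q' appears 5 times


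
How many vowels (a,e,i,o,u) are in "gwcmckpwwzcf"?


Input string: 'gwcmckpwwzcf'
Operation: count vowels (a, e, i, o, u)
Scan: s[0]='g', s[1]='w', s[2]='c', s[3]='m', s[4]='c', s[5]='k', s[6]='p', s[7]='w', s[8]='w', s[9]='z', s[10]='c', s[11]='f'
Vowels found: 0
Result: 0


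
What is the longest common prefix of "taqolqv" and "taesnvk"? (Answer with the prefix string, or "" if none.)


String 1: 'taqolqv'
String 2: 'taesnvk'
Compare position by position:
pos 0: 't' vs 't' match
pos 1: 'a' vs 'a' match
pos 2: 'q' vs 'e' differ -> stop
Longest common prefix: "ta" (length 2)


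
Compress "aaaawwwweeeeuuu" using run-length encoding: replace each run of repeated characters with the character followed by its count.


Input: 'aaaawwwweeeeuuu'
Operation: identify consecutive runs
Runs: 'aaaa' -> a4, 'wwww' -> w4, 'eeee' -> e4, 'uuu' -> u3
Encoded: a4w4e4u3


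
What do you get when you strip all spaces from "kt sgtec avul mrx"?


Input string: 'kt sgtec avul mrx'
Operation: remove all spaces
Words: 'kt', 'sgtec', 'avul', 'mrx'
Join without spaces: ktsgtecavulmrx


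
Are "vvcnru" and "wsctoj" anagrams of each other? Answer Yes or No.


String 1: 'vvcnru' -> sorted: 'cnruvv'
String 2: 'wsctoj' -> sorted: 'cjostw'
Compare sorted forms: 'cnruvv' != 'cjostw'
Anagram: No


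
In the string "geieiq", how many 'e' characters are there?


Input string: 'geieiq'
Target character: 'e'
Scan each position: s[1]='e', s[3]='e'
Matches found at indices: 1, 3
Total: 2


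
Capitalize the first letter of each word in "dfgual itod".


Input string: 'dfgual itod'
Operation: capitalize first letter of each word
Word transformations: 'dfgual'->'Dfgual', 'itod'->'Itod'
Result: Dfgual Itod


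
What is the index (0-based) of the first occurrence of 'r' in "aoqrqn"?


Input string: 'aoqrqn'
Target: 'r'
Scanning left to right: s[0]='a', s[1]='o', s[2]='q', s[3]='r'
First match at index: 3


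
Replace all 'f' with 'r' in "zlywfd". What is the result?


Input string: 'zlywfd'
Operation: replace 'f' with 'r'
Positions of 'f': 4
After replacement: zlywrd


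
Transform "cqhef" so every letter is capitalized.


Input string: 'cqhef'
Operation: convert each letter to uppercase
Mapping: 'c'->'C', 'q'->'Q', 'h'->'H', 'e'->'E', 'f'->'F'
Result: CQHEF


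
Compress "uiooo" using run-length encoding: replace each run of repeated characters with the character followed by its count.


Input: 'uiooo'
Operation: identify consecutive runs
Runs: 'u' -> u1, 'i' -> i1, 'ooo' -> o3
Encoded: u1i1o3


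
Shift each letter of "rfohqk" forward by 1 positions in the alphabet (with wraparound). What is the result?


Input: 'rfohqk', shift = 1
Operation: for each letter, (position + 1) mod 26
Mapping: 'r'(17+1=18)->'s', 'f'(5+1=6)->'g', 'o'(14+1=15)->'p', 'h'(7+1=8)->'i', 'q'(16+1=17)->'r', 'k'(10+1=11)->'l'
Result: sgpirl


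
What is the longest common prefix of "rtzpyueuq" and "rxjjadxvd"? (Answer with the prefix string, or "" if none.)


String 1: 'rtzpyueuq'
String 2: 'rxjjadxvd'
Compare position by position:
pos 0: 'r' vs 'r' match
pos 1: 't' vs 'x' differ -> stop
Longest common prefix: "r" (length 1)


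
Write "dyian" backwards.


Input string: 'dyian'
Operation: reverse character order
Original order: 'd' -> 'y' -> 'i' -> 'a' -> 'n'
Reversed order: 'n' -> 'a' -> 'i' -> 'y' -> 'd'
Result: naiyd


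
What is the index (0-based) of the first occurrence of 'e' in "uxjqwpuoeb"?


Input string: 'uxjqwpuoeb'
Target: 'e'
Scanning left to right: s[0]='u', s[1]='x', s[2]='j', s[3]='q', s[4]='w', s[5]='p', s[6]='u', s[7]='o', s[8]='e'
First match at index: 8


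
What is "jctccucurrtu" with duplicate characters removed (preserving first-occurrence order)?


Input: 'jctccucurrtu'
Operation: keep first occurrence of each character
Scan: s[0]='j' new -> keep; s[1]='c' new -> keep; s[2]='t' new -> keep; s[3]='c' seen -> skip; s[4]='c' seen -> skip; s[5]='u' new -> keep; s[6]='c' seen -> skip; s[7]='u' seen -> skip; s[8]='r' new -> keep; s[9]='r' seen -> skip; s[10]='t' seen -> skip; s[11]='u' seen -> skip
Result: jctur


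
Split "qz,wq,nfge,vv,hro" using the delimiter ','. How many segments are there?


Input string: 'qz,wq,nfge,vv,hro'
Delimiter: ','
Split result: 'qz', 'wq', 'nfge', 'vv', 'hro'
Number of parts: 5


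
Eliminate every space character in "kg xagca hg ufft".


Input string: 'kg xagca hg ufft'
Operation: remove all spaces
Words: 'kg', 'xagca', 'hg', 'ufft'
Join without spaces: kgxagcahgufft


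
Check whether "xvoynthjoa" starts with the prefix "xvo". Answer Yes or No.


Input string: 'xvoynthjoa'
Prefix to check: 'xvo'
First 3 characters of input: 'xvo'
Match: True
Result: Yes


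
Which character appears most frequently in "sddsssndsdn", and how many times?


Input: 'sddsssndsdn'
Operation: tally each character
Counts: 'd':4, 'n':2, 's':5
Maximum: 's' appears 5 times


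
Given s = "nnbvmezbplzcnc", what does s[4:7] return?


Input string: 'nnbvmezbplzcnc'
Operation: slice [4:7]
Extract characters: s[4]='m', s[5]='e', s[6]='z'
Result: mez


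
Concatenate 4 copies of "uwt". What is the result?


Input string: 'uwt'
Operation: repeat 4 times
Concatenation: 'uwt' + 'uwt' + 'uwt' + 'uwt'
Result: uwtuwtuwtuwt


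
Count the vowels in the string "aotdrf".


Input string: 'aotdrf'
Operation: count vowels (a, e, i, o, u)
Scan: s[0]='a' (vowel), s[1]='o' (vowel), s[2]='t', s[3]='d', s[4]='r', s[5]='f'
Vowels found: 2
Result: 2


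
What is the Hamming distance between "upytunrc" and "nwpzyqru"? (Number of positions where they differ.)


String 1: 'upytunrc'
String 2: 'nwpzyqru'
Compare each position: pos 0: 'u'!='n', pos 1: 'p'!='w', pos 2: 'y'!='p', pos 3: 't'!='z', pos 4: 'u'!='y', pos 5: 'n'!='q', pos 6: 'r'=='r', pos 7: 'c'!='u'
Differing positions: 7
Hamming distance: 7


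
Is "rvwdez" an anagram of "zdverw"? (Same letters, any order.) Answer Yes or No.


String 1: 'zdverw' -> sorted: 'dervwz'
String 2: 'rvwdez' -> sorted: 'dervwz'
Compare sorted forms: 'dervwz' == 'dervwz'
Anagram: Yes


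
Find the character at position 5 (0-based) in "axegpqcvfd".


Input string: 'axegpqcvfd'
Operation: get character at index 5
Index mapping: s[0]='a', s[1]='x', s[2]='e', s[3]='g', s[4]='p', s[5]='q'
Result: 'q'


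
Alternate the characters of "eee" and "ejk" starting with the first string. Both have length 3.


String 1: 'eee'
String 2: 'ejk'
Operation: alternate characters
Pairs: 'e'+'e', 'e'+'j', 'e'+'k'
Result: eeejek


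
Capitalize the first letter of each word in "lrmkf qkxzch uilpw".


Input string: 'lrmkf qkxzch uilpw'
Operation: capitalize first letter of each word
Word transformations: 'lrmkf'->'Lrmkf', 'qkxzch'->'Qkxzch', 'uilpw'->'Uilpw'
Result: Lrmkf Qkxzch Uilpw


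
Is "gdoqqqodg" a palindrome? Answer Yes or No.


Input string: 'gdoqqqodg'
Reversed: 'gdoqqqodg'
Compare pairs: s[0]='g' vs s[8]='g' (match), s[1]='d' vs s[7]='d' (match), s[2]='o' vs s[6]='o' (match), s[3]='q' vs s[5]='q' (match)
Palindrome: Yes


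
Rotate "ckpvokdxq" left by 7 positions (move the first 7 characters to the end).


Input: 'ckpvokdxq', shift = 7
Operation: split at index 7 and swap parts
Front part s[0:7] = 'ckpvokd'
Back part s[7:] = 'xq'
Rotated = back + front = 'xq' + 'ckpvokd'
Result: xqckpvokd


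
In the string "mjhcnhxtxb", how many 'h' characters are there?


Input string: 'mjhcnhxtxb'
Target character: 'h'
Scan each position: s[2]='h', s[5]='h'
Matches found at indices: 2, 5
Total: 2


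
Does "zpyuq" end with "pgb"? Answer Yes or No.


Input string: 'zpyuq'
Suffix to check: 'pgb'
Last 3 characters of input: 'yuq'
Match: False
Result: No


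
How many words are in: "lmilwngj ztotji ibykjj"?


Input string: 'lmilwngj ztotji ibykjj'
Operation: split by spaces
Words found: 'lmilwngj', 'ztotji', 'ibykjj'
Word count: 3


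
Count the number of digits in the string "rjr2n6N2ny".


Input string: 'rjr2n6N2ny'
Operation: count digit characters (0-9)
Scan: 'r', 'j', 'r', '2'(digit), 'n', '6'(digit), 'N', '2'(digit), 'n', 'y'
Digits found: 3
Result: 3


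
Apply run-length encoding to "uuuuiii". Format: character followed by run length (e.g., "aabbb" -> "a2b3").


Input: 'uuuuiii'
Operation: identify consecutive runs
Runs: 'uuuu' -> u4, 'iii' -> i3
Encoded: u4i3


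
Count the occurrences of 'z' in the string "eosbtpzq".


Input string: 'eosbtpzq'
Target character: 'z'
Scan each position: s[6]='z'
Matches found at indices: 6
Total: 1


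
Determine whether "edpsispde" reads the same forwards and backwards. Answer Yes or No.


Input string: 'edpsispde'
Reversed: 'edpsispde'
Compare pairs: s[0]='e' vs s[8]='e' (match), s[1]='d' vs s[7]='d' (match), s[2]='p' vs s[6]='p' (match), s[3]='s' vs s[5]='s' (match)
Palindrome: Yes
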